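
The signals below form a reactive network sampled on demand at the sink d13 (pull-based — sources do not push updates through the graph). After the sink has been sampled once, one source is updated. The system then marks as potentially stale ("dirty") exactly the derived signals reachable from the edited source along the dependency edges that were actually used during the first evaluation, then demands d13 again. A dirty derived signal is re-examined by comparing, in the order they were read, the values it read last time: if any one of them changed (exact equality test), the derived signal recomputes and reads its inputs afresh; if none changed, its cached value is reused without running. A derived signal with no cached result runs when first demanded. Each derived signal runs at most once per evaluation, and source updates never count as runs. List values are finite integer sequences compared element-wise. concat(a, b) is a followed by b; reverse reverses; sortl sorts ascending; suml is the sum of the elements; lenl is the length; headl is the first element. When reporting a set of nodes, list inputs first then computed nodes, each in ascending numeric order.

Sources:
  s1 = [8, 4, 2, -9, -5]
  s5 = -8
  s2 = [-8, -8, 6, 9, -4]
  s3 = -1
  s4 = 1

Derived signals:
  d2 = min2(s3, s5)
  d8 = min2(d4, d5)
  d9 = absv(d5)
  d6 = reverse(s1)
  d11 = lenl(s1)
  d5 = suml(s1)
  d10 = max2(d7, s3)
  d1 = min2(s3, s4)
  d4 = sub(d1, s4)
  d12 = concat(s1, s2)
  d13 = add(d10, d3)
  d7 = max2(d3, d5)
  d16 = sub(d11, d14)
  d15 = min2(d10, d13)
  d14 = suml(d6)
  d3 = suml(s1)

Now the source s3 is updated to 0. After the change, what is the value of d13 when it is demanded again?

Initial pass — values computed on the first demand:
  d3 = suml([8, 4, 2, -9, -5]) = 0
  d5 = suml([8, 4, 2, -9, -5]) = 0
  d7 = max2(0, 0) = 0
  d10 = max2(0, -1) = 0
  d13 = add(0, 0) = 0

Second demand — change propagation:
  d10: re-runs because s3 -1->0; new result 0 (unchanged).
  d13: re-examined; everything it read last time is the same (d10 unchanged, d3 unchanged) — cache 0 kept, no run.

The important point: d10 recomputes to an identical value, and the output ends up unchanged.

d13 now evaluates to 0.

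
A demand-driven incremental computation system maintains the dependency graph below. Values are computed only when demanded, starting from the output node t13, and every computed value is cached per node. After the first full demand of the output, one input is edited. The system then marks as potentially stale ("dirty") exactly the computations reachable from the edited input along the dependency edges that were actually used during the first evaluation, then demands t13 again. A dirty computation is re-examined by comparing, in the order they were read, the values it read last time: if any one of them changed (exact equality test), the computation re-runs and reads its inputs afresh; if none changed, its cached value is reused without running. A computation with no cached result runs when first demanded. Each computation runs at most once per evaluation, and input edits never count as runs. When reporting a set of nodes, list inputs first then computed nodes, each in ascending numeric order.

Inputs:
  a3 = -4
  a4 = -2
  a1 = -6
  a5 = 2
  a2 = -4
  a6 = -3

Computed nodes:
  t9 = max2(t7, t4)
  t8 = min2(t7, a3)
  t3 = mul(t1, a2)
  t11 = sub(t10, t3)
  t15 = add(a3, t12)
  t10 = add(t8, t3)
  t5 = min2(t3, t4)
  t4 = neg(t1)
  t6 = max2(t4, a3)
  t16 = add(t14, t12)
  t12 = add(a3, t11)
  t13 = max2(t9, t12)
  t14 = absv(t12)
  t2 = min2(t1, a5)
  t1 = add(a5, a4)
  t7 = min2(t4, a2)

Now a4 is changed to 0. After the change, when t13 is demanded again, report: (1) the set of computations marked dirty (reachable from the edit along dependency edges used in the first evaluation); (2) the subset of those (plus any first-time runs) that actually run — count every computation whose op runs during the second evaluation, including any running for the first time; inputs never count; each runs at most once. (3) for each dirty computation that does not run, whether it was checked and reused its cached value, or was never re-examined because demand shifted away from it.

Marked dirty: t1, t3, t4, t7, t8, t9, t10, t11, t12, t13.
Computations that run: t1, t3, t4, t7, t9, t10, t11, t13 — 8 in total.
Checked but reused from cache: t8, t12.
Key observation: the cutoff stops propagation at t8 — its inputs' values are unchanged, so it reuses its cache.

First evaluation (everything demanded from the output):
  t1 = add(2, -2) = 0
  t3 = mul(0, -4) = 0
  t4 = neg(0) = 0
  t7 = min2(0, -4) = -4
  t8 = min2(-4, -4) = -4
  t9 = max2(-4, 0) = 0
  t10 = add(-4, 0) = -4
  t11 = sub(-4, 0) = -4
  t12 = add(-4, -4) = -8
  t13 = max2(0, -8) = 0

Propagation after the edit:
  t1: runs — a4 -2->0; result 2.
  t3: runs — t1 0->2; result -8.
  t4: runs — t1 0->2; result -2.
  t7: runs — t4 0->-2; result -4 (same value as before).
  t8: checked — values it read are unchanged (t7 unchanged, a3 unchanged); reused cached -4 without running.
  t9: runs — t4 0->-2; result -2.
  t10: runs — t3 0->-8; result -12.
  t11: runs — t10 -4->-12; t3 0->-8; result -4 (same value as before).
  t12: checked — values it read are unchanged (a3 unchanged, t11 unchanged); reused cached -8 without running.
  t13: runs — t9 0->-2; result -2.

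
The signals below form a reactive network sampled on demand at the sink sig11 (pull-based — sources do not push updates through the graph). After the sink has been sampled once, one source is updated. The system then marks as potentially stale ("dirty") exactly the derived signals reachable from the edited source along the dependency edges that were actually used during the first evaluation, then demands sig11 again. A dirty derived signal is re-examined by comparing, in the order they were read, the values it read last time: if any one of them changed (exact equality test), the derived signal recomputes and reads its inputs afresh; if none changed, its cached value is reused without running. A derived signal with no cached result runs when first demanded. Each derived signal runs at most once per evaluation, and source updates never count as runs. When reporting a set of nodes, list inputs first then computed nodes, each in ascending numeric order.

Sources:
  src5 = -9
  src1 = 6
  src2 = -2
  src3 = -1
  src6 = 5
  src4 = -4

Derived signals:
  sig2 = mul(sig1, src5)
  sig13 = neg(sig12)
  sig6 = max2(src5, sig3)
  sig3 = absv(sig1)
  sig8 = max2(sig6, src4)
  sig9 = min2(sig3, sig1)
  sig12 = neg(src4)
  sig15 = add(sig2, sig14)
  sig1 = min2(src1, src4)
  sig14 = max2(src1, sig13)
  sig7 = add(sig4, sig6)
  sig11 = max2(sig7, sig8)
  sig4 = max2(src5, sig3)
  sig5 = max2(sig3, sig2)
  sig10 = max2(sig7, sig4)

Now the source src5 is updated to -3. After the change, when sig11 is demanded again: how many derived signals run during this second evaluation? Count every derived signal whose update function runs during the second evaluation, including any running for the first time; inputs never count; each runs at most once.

Initial pass — values computed on the first demand:
  sig1 = min2(6, -4) = -4
  sig3 = absv(-4) = 4
  sig4 = max2(-9, 4) = 4
  sig6 = max2(-9, 4) = 4
  sig7 = add(4, 4) = 8
  sig8 = max2(4, -4) = 4
  sig11 = max2(8, 4) = 8

Second demand — change propagation:
  sig4: re-runs because src5 -9->-3; new result 4 (unchanged).
  sig6: re-runs because src5 -9->-3; new result 4 (unchanged).
  sig7: re-examined; everything it read last time is the same (sig4 unchanged, sig6 unchanged) — cache 8 kept, no run.
  sig8: re-examined; everything it read last time is the same (sig6 unchanged, src4 unchanged) — cache 4 kept, no run.
  sig11: re-examined; everything it read last time is the same (sig7 unchanged, sig8 unchanged) — cache 8 kept, no run.

The important point: at sig7 every value read last time is unchanged, so the dirty flag clears without a run.

Run set: sig4, sig6 (2 run).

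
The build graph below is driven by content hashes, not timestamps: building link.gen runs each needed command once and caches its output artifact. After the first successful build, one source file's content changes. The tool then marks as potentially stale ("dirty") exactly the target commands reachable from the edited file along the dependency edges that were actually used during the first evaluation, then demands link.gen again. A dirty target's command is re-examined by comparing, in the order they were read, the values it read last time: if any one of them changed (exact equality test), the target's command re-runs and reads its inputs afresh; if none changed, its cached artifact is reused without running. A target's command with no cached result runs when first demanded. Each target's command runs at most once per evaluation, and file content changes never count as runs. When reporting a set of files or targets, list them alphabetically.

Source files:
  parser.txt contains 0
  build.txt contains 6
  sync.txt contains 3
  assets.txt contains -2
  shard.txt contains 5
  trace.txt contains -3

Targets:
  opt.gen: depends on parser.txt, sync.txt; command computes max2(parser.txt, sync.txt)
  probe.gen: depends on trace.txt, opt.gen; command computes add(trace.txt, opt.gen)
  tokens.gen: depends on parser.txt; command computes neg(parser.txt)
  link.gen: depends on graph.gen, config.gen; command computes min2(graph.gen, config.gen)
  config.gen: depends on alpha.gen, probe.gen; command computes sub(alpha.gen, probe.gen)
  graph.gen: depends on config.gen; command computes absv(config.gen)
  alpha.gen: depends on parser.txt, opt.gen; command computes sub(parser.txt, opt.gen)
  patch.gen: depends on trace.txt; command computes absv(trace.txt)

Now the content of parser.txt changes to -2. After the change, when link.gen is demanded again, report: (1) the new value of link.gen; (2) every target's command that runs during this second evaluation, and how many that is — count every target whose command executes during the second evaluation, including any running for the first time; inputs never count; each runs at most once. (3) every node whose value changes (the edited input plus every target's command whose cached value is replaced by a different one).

link.gen now evaluates to -5.
Run set: alpha.gen, config.gen, graph.gen, link.gen, opt.gen (5 run).
Changed values: alpha.gen, config.gen, graph.gen, link.gen, parser.txt.
The important point: at probe.gen every value read last time is unchanged, so the dirty flag clears without a run.

Initial pass — values computed on the first demand:
  opt.gen = max2(0, 3) = 3
  alpha.gen = sub(0, 3) = -3
  probe.gen = add(-3, 3) = 0
  config.gen = sub(-3, 0) = -3
  graph.gen = absv(-3) = 3
  link.gen = min2(3, -3) = -3

Second demand — change propagation:
  opt.gen: re-runs because parser.txt 0->-2; new result 3 (unchanged).
  alpha.gen: re-runs because parser.txt 0->-2; new result -5.
  probe.gen: re-examined; everything it read last time is the same (trace.txt unchanged, opt.gen unchanged) — cache 0 kept, no run.
  config.gen: re-runs because alpha.gen -3->-5; new result -5.
  graph.gen: re-runs because config.gen -3->-5; new result 5.
  link.gen: re-runs because graph.gen 3->5; config.gen -3->-5; new result -5.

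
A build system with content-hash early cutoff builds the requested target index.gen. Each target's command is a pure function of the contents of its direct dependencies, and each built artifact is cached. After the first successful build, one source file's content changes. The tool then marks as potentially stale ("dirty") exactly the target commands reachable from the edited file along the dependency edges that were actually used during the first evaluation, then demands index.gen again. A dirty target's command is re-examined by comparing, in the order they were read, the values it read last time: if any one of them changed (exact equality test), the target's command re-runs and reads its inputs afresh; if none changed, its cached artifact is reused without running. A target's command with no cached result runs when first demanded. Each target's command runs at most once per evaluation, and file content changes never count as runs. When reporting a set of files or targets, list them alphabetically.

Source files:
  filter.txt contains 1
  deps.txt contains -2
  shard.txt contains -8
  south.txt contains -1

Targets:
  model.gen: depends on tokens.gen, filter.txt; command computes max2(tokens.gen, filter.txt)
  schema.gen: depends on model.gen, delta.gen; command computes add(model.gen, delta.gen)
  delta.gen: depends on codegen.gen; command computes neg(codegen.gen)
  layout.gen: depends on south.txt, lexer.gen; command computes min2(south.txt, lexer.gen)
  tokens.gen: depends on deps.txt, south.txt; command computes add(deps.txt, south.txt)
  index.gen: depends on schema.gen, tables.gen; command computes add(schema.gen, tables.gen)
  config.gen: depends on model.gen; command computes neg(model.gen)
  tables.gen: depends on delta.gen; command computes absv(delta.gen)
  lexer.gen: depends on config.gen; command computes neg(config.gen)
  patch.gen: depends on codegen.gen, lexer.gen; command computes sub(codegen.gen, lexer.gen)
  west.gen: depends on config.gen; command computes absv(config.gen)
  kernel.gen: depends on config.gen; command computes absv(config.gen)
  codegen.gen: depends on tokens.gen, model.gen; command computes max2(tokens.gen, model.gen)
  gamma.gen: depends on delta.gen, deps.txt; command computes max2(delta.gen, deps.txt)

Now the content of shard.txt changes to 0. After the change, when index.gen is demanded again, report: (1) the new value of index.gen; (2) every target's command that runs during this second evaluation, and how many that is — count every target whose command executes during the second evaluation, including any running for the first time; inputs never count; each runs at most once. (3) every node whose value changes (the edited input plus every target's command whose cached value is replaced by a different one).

First evaluation (everything demanded from the output):
  tokens.gen = add(-2, -1) = -3
  model.gen = max2(-3, 1) = 1
  codegen.gen = max2(-3, 1) = 1
  delta.gen = neg(1) = -1
  schema.gen = add(1, -1) = 0
  tables.gen = absv(-1) = 1
  index.gen = add(0, 1) = 1

Propagation after the edit:
  shard.txt feeds no computation that the output demands — nothing is marked dirty and nothing runs.

Key observation: shard.txt is never demanded by the output, so the edit triggers no recomputation at all.

New value of index.gen: 1.
Target commands that run: none — 0 in total.
Values that change: shard.txt.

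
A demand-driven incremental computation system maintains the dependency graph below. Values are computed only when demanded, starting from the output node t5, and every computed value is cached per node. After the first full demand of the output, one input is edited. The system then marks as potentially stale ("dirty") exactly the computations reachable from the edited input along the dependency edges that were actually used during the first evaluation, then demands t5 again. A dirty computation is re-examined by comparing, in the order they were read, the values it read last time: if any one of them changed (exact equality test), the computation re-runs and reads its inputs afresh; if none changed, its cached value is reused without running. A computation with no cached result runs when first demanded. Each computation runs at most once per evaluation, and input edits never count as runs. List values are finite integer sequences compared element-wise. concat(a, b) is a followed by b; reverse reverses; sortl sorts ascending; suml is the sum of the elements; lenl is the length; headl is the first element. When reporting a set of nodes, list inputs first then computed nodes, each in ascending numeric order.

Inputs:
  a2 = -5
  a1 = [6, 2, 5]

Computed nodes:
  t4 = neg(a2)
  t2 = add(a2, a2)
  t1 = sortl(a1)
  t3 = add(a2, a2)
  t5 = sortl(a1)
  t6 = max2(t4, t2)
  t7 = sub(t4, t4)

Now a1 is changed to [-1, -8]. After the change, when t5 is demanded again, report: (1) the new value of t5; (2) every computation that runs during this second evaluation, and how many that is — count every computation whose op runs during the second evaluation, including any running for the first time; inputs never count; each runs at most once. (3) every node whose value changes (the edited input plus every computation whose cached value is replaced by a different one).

New value of t5: [-8, -1].
Computations that run: t5 — 1 in total.
Values that change: a1, t5.

First evaluation (everything demanded from the output):
  t5 = sortl([6, 2, 5]) = [2, 5, 6]

Propagation after the edit:
  t5: runs — a1 [6, 2, 5]->[-1, -8]; result [-8, -1].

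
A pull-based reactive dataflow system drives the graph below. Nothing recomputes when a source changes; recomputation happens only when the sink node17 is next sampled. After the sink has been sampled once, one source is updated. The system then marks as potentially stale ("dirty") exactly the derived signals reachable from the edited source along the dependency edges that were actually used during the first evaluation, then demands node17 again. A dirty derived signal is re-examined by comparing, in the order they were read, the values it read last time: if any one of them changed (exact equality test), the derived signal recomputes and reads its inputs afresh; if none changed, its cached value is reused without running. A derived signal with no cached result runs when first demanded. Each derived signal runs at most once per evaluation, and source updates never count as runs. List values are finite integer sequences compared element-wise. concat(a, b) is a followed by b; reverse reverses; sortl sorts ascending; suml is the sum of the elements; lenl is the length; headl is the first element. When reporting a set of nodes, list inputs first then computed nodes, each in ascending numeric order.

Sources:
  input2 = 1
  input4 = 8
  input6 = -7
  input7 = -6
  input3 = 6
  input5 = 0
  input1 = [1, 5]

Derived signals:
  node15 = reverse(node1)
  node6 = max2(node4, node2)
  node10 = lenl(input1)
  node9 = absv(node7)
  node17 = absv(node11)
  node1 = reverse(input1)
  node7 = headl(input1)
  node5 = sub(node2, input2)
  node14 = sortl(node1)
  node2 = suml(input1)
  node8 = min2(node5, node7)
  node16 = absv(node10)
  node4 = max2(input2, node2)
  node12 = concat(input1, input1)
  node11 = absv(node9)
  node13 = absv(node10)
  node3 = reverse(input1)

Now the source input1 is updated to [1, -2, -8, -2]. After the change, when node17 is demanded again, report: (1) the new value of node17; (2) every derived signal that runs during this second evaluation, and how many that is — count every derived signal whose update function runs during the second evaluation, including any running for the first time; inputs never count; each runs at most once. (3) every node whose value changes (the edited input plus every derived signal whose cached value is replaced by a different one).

New value of node17: 1.
Derived signals that run: node7 — 1 in total.
Values that change: input1.
Key observation: the change is absorbed at node7 — it re-runs but produces the same value, and the output's value is unchanged.

First evaluation (everything demanded from the output):
  node7 = headl([1, 5]) = 1
  node9 = absv(1) = 1
  node11 = absv(1) = 1
  node17 = absv(1) = 1

Propagation after the edit:
  node7: runs — input1 [1, 5]->[1, -2, -8, -2]; result 1 (same value as before).
  node9: checked — values it read are unchanged (node7 unchanged); reused cached 1 without running.
  node11: checked — values it read are unchanged (node9 unchanged); reused cached 1 without running.
  node17: checked — values it read are unchanged (node11 unchanged); reused cached 1 without running.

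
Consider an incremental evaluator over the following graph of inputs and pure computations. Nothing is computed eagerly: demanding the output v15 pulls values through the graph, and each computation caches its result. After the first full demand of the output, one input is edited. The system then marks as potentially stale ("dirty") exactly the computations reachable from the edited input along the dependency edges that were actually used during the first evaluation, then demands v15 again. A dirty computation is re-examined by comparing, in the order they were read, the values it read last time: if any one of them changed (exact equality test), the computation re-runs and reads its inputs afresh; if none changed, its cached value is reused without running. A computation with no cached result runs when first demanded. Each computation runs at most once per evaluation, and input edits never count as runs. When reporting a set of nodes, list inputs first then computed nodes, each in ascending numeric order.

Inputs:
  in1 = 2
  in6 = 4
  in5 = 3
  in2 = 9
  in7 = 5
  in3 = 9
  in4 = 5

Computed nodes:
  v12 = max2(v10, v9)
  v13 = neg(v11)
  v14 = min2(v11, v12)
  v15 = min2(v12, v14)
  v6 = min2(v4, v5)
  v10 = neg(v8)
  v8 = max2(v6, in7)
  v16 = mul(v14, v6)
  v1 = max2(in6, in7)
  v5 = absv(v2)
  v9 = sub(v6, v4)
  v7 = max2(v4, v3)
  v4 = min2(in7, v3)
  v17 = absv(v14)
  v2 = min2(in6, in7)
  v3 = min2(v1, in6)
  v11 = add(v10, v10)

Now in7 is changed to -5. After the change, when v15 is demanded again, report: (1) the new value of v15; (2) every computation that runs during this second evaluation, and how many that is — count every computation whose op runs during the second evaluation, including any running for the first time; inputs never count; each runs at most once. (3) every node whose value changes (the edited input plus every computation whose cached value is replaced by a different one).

Initial pass — values computed on the first demand:
  v1 = max2(4, 5) = 5
  v2 = min2(4, 5) = 4
  v3 = min2(5, 4) = 4
  v4 = min2(5, 4) = 4
  v5 = absv(4) = 4
  v6 = min2(4, 4) = 4
  v8 = max2(4, 5) = 5
  v9 = sub(4, 4) = 0
  v10 = neg(5) = -5
  v11 = add(-5, -5) = -10
  v12 = max2(-5, 0) = 0
  v14 = min2(-10, 0) = -10
  v15 = min2(0, -10) = -10

Second demand — change propagation:
  v1: re-runs because in7 5->-5; new result 4.
  v2: re-runs because in7 5->-5; new result -5.
  v3: re-runs because v1 5->4; new result 4 (unchanged).
  v4: re-runs because in7 5->-5; new result -5.
  v5: re-runs because v2 4->-5; new result 5.
  v6: re-runs because v4 4->-5; v5 4->5; new result -5.
  v8: re-runs because v6 4->-5; in7 5->-5; new result -5.
  v9: re-runs because v6 4->-5; v4 4->-5; new result 0 (unchanged).
  v10: re-runs because v8 5->-5; new result 5.
  v11: re-runs because v10 -5->5; v10 -5->5; new result 10.
  v12: re-runs because v10 -5->5; new result 5.
  v14: re-runs because v11 -10->10; v12 0->5; new result 5.
  v15: re-runs because v12 0->5; v14 -10->5; new result 5.

v15 now evaluates to 5.
Run set: v1, v2, v3, v4, v5, v6, v8, v9, v10, v11, v12, v14, v15 (13 run).
Changed values: in7, v1, v2, v4, v5, v6, v8, v10, v11, v12, v14, v15.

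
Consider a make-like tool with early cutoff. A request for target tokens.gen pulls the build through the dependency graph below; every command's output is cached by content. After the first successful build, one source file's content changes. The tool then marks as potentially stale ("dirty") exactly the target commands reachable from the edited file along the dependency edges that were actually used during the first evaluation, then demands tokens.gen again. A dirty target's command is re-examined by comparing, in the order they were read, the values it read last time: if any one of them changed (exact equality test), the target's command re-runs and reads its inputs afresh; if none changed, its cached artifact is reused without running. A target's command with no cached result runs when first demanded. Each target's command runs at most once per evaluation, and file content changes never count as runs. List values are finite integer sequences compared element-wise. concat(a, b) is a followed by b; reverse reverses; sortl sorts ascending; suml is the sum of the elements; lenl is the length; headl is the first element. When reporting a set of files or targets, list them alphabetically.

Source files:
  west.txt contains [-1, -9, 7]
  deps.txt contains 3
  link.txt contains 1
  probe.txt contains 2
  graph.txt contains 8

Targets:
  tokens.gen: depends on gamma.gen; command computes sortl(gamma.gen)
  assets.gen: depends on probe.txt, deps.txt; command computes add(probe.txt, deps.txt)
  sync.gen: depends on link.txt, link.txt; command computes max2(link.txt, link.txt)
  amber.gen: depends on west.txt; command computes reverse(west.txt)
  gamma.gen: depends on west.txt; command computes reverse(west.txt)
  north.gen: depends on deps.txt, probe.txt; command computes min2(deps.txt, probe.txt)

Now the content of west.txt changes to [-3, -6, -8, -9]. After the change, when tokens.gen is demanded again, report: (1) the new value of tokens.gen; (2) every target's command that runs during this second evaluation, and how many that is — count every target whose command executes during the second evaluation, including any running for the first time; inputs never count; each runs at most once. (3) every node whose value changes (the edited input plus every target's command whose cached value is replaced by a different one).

First demand of the output computes:
  gamma.gen = reverse([-1, -9, 7]) = [7, -9, -1]
  tokens.gen = sortl([7, -9, -1]) = [-9, -1, 7]

After the edit, cleaning proceeds:
  gamma.gen: a read changed (west.txt [-1, -9, 7]->[-3, -6, -8, -9]) — executes, giving [-9, -8, -6, -3].
  tokens.gen: a read changed (gamma.gen [7, -9, -1]->[-9, -8, -6, -3]) — executes, giving [-9, -8, -6, -3].

Demanding tokens.gen again yields [-9, -8, -6, -3].
2 target commands run: gamma.gen, tokens.gen.
The nodes whose values change: gamma.gen, tokens.gen, west.txt.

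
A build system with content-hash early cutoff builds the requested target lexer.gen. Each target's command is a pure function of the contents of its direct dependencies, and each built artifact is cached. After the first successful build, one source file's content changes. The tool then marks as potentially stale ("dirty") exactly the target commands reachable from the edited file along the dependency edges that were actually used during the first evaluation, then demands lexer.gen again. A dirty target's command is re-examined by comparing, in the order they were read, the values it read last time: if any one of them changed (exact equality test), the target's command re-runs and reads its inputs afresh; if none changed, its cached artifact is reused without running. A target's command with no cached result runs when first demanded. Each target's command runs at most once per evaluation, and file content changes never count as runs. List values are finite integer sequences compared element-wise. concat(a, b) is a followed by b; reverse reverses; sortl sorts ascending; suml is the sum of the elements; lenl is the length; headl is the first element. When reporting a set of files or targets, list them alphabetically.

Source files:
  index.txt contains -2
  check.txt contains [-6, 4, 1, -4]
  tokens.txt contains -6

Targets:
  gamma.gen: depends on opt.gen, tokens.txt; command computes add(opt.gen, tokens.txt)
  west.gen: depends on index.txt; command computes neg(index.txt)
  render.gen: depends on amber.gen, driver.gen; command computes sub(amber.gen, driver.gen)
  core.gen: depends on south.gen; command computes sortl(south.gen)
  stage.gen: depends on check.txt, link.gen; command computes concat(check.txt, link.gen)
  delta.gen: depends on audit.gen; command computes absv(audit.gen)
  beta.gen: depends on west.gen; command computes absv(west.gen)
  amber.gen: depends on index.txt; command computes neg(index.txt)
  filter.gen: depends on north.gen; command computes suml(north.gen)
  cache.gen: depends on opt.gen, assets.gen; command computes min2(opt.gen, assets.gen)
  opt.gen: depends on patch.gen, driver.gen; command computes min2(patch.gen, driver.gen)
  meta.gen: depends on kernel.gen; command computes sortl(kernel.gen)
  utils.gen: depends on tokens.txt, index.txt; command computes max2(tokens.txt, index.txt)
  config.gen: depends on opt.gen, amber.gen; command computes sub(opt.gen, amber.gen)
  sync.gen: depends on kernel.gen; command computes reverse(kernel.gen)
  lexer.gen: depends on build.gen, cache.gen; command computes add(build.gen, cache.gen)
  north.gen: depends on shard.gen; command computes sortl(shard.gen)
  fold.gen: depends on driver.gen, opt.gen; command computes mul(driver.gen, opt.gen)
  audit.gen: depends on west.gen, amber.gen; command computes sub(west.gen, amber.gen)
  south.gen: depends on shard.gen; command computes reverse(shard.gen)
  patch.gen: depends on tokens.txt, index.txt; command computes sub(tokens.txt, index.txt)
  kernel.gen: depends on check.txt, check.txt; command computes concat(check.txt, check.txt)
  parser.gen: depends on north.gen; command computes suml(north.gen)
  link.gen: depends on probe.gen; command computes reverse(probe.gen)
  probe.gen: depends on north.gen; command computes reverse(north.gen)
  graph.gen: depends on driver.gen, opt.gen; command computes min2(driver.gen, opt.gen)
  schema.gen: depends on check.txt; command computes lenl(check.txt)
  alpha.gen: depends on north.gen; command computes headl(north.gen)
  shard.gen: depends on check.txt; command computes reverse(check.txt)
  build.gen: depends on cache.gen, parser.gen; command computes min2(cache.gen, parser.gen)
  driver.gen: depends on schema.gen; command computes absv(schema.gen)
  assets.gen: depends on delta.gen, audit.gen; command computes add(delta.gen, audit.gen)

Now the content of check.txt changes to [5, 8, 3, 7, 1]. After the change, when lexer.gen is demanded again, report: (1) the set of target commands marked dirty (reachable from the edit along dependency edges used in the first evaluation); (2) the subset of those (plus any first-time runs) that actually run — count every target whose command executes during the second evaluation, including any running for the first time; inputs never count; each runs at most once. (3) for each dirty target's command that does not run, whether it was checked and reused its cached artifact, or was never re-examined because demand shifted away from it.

Marked dirty: build.gen, cache.gen, driver.gen, lexer.gen, north.gen, opt.gen, parser.gen, schema.gen, shard.gen.
Target commands that run: build.gen, driver.gen, lexer.gen, north.gen, opt.gen, parser.gen, schema.gen, shard.gen — 8 in total.
Checked but reused from cache: cache.gen.
Key observation: the cutoff stops propagation at cache.gen — its inputs' values are unchanged, so it reuses its cache.

First evaluation (everything demanded from the output):
  amber.gen = neg(-2) = 2
  patch.gen = sub(-6, -2) = -4
  schema.gen = lenl([-6, 4, 1, -4]) = 4
  driver.gen = absv(4) = 4
  opt.gen = min2(-4, 4) = -4
  shard.gen = reverse([-6, 4, 1, -4]) = [-4, 1, 4, -6]
  north.gen = sortl([-4, 1, 4, -6]) = [-6, -4, 1, 4]
  parser.gen = suml([-6, -4, 1, 4]) = -5
  west.gen = neg(-2) = 2
  audit.gen = sub(2, 2) = 0
  delta.gen = absv(0) = 0
  assets.gen = add(0, 0) = 0
  cache.gen = min2(-4, 0) = -4
  build.gen = min2(-4, -5) = -5
  lexer.gen = add(-5, -4) = -9

Propagation after the edit:
  schema.gen: runs — check.txt [-6, 4, 1, -4]->[5, 8, 3, 7, 1]; result 5.
  driver.gen: runs — schema.gen 4->5; result 5.
  opt.gen: runs — driver.gen 4->5; result -4 (same value as before).
  cache.gen: checked — values it read are unchanged (opt.gen unchanged, assets.gen unchanged); reused cached -4 without running.
  shard.gen: runs — check.txt [-6, 4, 1, -4]->[5, 8, 3, 7, 1]; result [1, 7, 3, 8, 5].
  north.gen: runs — shard.gen [-4, 1, 4, -6]->[1, 7, 3, 8, 5]; result [1, 3, 5, 7, 8].
  parser.gen: runs — north.gen [-6, -4, 1, 4]->[1, 3, 5, 7, 8]; result 24.
  build.gen: runs — parser.gen -5->24; result -4.
  lexer.gen: runs — build.gen -5->-4; result -8.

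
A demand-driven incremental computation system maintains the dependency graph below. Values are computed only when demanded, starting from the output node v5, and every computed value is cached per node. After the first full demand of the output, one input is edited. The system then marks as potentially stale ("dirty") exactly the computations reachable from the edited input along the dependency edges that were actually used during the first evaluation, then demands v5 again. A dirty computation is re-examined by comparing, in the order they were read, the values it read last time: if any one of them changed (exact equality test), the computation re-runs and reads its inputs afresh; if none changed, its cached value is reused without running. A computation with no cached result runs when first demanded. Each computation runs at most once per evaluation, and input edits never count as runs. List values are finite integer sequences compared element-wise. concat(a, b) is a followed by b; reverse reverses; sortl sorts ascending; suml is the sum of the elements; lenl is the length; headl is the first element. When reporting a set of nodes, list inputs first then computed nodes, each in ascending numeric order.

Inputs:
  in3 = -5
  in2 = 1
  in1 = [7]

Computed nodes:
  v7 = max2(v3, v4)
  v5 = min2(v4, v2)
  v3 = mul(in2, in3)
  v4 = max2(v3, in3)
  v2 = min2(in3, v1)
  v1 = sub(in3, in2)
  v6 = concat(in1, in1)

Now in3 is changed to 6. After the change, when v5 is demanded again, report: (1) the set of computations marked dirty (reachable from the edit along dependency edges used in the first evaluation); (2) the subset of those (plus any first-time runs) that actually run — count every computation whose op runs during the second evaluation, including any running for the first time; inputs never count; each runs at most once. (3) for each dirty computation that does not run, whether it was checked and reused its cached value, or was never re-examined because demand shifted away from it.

Marked dirty: v1, v2, v3, v4, v5.
Computations that run: v1, v2, v3, v4, v5 — 5 in total.
Every dirty computation ran.

First evaluation (everything demanded from the output):
  v1 = sub(-5, 1) = -6
  v2 = min2(-5, -6) = -6
  v3 = mul(1, -5) = -5
  v4 = max2(-5, -5) = -5
  v5 = min2(-5, -6) = -6

Propagation after the edit:
  v1: runs — in3 -5->6; result 5.
  v2: runs — in3 -5->6; v1 -6->5; result 5.
  v3: runs — in3 -5->6; result 6.
  v4: runs — v3 -5->6; in3 -5->6; result 6.
  v5: runs — v4 -5->6; v2 -6->5; result 5.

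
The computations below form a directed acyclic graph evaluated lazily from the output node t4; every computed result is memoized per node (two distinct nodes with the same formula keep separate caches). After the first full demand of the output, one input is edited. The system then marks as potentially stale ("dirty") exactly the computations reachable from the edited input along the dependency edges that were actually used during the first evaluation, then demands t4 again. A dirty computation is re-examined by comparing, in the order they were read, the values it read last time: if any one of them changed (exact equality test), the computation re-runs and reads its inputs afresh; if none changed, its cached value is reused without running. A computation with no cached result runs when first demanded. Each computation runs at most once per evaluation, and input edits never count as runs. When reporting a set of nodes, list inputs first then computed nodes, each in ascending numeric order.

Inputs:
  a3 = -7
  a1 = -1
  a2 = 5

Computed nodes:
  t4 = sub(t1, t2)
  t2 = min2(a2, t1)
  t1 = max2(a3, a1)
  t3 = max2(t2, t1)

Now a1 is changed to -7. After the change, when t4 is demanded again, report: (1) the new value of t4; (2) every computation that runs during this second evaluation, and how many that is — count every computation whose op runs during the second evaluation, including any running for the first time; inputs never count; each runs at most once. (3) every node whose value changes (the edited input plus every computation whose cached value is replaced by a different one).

First demand of the output computes:
  t1 = max2(-7, -1) = -1
  t2 = min2(5, -1) = -1
  t4 = sub(-1, -1) = 0

After the edit, cleaning proceeds:
  t1: a read changed (a1 -1->-7) — executes, giving -7.
  t2: a read changed (t1 -1->-7) — executes, giving -7.
  t4: a read changed (t1 -1->-7; t2 -1->-7) — executes, giving 0 — identical to its old value.

Demanding t4 again yields 0.
3 computations run: t1, t2, t4.
The nodes whose values change: a1, t1, t2.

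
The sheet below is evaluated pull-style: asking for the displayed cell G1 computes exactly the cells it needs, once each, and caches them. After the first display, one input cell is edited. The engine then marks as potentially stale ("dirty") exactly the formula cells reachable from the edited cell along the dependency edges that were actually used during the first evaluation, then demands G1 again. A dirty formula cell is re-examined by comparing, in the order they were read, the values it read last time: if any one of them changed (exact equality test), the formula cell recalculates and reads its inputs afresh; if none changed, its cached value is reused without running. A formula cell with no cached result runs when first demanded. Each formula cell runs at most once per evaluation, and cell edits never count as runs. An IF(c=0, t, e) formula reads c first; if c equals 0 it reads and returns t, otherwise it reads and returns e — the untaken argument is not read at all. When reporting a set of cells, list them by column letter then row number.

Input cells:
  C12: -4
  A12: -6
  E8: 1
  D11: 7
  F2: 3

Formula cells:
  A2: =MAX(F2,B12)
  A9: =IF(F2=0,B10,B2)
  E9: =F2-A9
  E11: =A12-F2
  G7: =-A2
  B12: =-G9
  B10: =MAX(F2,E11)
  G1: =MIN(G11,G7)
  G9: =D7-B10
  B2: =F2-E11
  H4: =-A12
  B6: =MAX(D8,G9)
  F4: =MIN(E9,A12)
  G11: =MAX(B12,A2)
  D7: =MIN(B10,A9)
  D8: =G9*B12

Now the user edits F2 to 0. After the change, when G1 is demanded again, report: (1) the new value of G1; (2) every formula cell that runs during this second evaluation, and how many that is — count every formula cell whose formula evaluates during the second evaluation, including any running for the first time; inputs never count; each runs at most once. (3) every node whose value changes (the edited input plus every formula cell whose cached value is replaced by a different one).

First demand of the output computes:
  E11 = -6 - 3 = -9
  B2 = 3 - -9 = 12
  B10 = MAX(3, -9) = 3
  A9 = IF(F2=0: F2=3 -> else branch B2) = 12
  D7 = MIN(3, 12) = 3
  G9 = 3 - 3 = 0
  B12 = -(0) = 0
  A2 = MAX(3, 0) = 3
  G7 = -(3) = -3
  G11 = MAX(0, 3) = 3
  G1 = MIN(3, -3) = -3

After the edit, cleaning proceeds:
  E11: a read changed (F2 3->0) — executes, giving -6.
  B2: stays stale; no demand reaches it after the flip.
  B10: a read changed (F2 3->0; E11 -9->-6) — executes, giving 0.
  A9: a read changed (F2 3->0) — executes, giving 0.
  D7: a read changed (B10 3->0; A9 12->0) — executes, giving 0.
  G9: a read changed (D7 3->0; B10 3->0) — executes, giving 0 — identical to its old value.
  B12: dirty, but its reads are unchanged (G9 unchanged); cached 0 stands.
  A2: a read changed (F2 3->0) — executes, giving 0.
  G7: a read changed (A2 3->0) — executes, giving 0.
  G11: a read changed (A2 3->0) — executes, giving 0.
  G1: a read changed (G11 3->0; G7 -3->0) — executes, giving 0.

Note the branch switch — demand abandons B2, which is never re-examined.

Demanding G1 again yields 0.
9 formula cells run: A2, A9, B10, D7, E11, G1, G7, G9, G11.
The nodes whose values change: A2, A9, B10, D7, E11, F2, G1, G7, G11.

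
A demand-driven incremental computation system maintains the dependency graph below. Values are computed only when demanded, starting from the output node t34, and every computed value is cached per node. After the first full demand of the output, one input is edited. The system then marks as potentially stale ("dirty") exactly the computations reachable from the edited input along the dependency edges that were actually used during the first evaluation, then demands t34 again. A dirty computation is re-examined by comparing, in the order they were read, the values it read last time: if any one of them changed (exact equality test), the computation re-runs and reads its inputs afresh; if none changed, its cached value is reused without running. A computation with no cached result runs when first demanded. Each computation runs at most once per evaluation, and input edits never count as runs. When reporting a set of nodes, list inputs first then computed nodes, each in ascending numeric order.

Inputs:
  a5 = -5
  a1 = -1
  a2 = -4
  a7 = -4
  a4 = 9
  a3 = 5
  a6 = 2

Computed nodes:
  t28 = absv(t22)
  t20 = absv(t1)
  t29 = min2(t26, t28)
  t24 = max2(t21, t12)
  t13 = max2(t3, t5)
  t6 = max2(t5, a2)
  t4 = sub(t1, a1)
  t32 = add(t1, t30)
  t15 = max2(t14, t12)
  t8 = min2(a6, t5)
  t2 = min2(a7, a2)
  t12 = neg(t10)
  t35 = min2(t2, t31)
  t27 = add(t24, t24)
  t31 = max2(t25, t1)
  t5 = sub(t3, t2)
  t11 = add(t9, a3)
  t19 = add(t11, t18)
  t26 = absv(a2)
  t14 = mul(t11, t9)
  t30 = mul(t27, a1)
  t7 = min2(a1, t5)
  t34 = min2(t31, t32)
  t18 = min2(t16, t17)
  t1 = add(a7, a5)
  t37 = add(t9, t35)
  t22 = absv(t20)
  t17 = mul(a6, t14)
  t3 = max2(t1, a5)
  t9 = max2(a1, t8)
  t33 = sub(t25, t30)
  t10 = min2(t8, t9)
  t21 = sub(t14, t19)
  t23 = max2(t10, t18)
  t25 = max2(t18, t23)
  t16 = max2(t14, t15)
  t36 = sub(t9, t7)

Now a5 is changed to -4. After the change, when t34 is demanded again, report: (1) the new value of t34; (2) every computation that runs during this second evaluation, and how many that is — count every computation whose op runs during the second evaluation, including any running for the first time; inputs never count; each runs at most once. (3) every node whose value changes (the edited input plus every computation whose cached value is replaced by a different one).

First evaluation (everything demanded from the output):
  t1 = add(-4, -5) = -9
  t2 = min2(-4, -4) = -4
  t3 = max2(-9, -5) = -5
  t5 = sub(-5, -4) = -1
  t8 = min2(2, -1) = -1
  t9 = max2(-1, -1) = -1
  t10 = min2(-1, -1) = -1
  t11 = add(-1, 5) = 4
  t12 = neg(-1) = 1
  t14 = mul(4, -1) = -4
  t15 = max2(-4, 1) = 1
  t16 = max2(-4, 1) = 1
  t17 = mul(2, -4) = -8
  t18 = min2(1, -8) = -8
  t19 = add(4, -8) = -4
  t21 = sub(-4, -4) = 0
  t23 = max2(-1, -8) = -1
  t24 = max2(0, 1) = 1
  t25 = max2(-8, -1) = -1
  t27 = add(1, 1) = 2
  t30 = mul(2, -1) = -2
  t31 = max2(-1, -9) = -1
  t32 = add(-9, -2) = -11
  t34 = min2(-1, -11) = -11

Propagation after the edit:
  t1: runs — a5 -5->-4; result -8.
  t3: runs — t1 -9->-8; a5 -5->-4; result -4.
  t5: runs — t3 -5->-4; result 0.
  t8: runs — t5 -1->0; result 0.
  t9: runs — t8 -1->0; result 0.
  t10: runs — t8 -1->0; t9 -1->0; result 0.
  t11: runs — t9 -1->0; result 5.
  t12: runs — t10 -1->0; result 0.
  t14: runs — t11 4->5; t9 -1->0; result 0.
  t15: runs — t14 -4->0; t12 1->0; result 0.
  t16: runs — t14 -4->0; t15 1->0; result 0.
  t17: runs — t14 -4->0; result 0.
  t18: runs — t16 1->0; t17 -8->0; result 0.
  t19: runs — t11 4->5; t18 -8->0; result 5.
  t21: runs — t14 -4->0; t19 -4->5; result -5.
  t23: runs — t10 -1->0; t18 -8->0; result 0.
  t24: runs — t21 0->-5; t12 1->0; result 0.
  t25: runs — t18 -8->0; t23 -1->0; result 0.
  t27: runs — t24 1->0; t24 1->0; result 0.
  t30: runs — t27 2->0; result 0.
  t31: runs — t25 -1->0; t1 -9->-8; result 0.
  t32: runs — t1 -9->-8; t30 -2->0; result -8.
  t34: runs — t31 -1->0; t32 -11->-8; result -8.

New value of t34: -8.
Computations that run: t1, t3, t5, t8, t9, t10, t11, t12, t14, t15, t16, t17, t18, t19, t21, t23, t24, t25, t27, t30, t31, t32, t34 — 23 in total.
Values that change: a5, t1, t3, t5, t8, t9, t10, t11, t12, t14, t15, t16, t17, t18, t19, t21, t23, t24, t25, t27, t30, t31, t32, t34.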